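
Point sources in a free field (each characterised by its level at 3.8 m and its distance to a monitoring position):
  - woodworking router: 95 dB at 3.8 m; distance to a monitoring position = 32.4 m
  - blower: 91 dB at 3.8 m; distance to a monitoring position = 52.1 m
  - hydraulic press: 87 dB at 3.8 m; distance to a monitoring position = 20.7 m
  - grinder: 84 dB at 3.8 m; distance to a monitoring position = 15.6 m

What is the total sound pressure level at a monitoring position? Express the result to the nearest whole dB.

First find each source's level at the receiver (point-source: −20·log₁₀(r/r_ref)), then combine on an intensity basis.
woodworking router: 95 − 20·log₁₀(32.4/3.8) = 95 − 18.62 = 76.38 dB.
blower: 91 − 20·log₁₀(52.1/3.8) = 91 − 22.74 = 68.26 dB.
hydraulic press: 87 − 20·log₁₀(20.7/3.8) = 87 − 14.72 = 72.28 dB.
grinder: 84 − 20·log₁₀(15.6/3.8) = 84 − 12.27 = 71.73 dB.
Σ 10^(L/10) = 8.199e+07 → L_total = 10·log₁₀(8.199e+07) = 79.14 dB.

79 dB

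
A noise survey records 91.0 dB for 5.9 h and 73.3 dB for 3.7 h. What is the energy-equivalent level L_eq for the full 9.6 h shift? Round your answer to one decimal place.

L_eq = 10·log₁₀[(1/T)·Σ tᵢ·10^(Lᵢ/10)] with T = 9.6 h.
Σ tᵢ·10^(Lᵢ/10) = 5.9·10^(91.0/10) + 3.7·10^(73.3/10) = 7.507e+09.
L_eq = 10·log₁₀(7.507e+09/9.6) = 88.93 dB.

88.9 dB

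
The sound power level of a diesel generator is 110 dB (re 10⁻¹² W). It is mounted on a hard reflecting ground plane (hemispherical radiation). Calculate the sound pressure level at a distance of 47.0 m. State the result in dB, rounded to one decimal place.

The power spreads over a hemisphere of area 2π·r², so L_p = L_w − 10·log₁₀(2π·r²).
2π·r² = 1.388e+04 m², 10·log₁₀ of that is 41.424 dB.
L_p = 110 − 41.424 = 68.58 dB.

68.6 dB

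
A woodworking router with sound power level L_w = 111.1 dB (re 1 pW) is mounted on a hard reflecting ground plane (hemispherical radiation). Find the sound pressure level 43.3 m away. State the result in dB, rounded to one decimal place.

70.4 dB

L_p = L_w − 10·log₁₀(2π·r²) with r = 43.3 m.
2π·r² = 1.178e+04 m², 10·log₁₀ of that is 40.712 dB.
L_p = 111.1 − 40.712 = 70.39 dB.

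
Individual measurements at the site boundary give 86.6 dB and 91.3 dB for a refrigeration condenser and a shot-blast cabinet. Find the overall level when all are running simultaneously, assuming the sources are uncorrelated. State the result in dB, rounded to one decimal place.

For uncorrelated sources the intensities add, so convert each level to linear form, sum, and take 10·log₁₀ of the total.
Σ 10^(L/10) = 10^(86.6/10) + 10^(91.3/10) = 1.806e+09.
L_total = 10·log₁₀(1.806e+09) = 92.57 dB.

92.6 dB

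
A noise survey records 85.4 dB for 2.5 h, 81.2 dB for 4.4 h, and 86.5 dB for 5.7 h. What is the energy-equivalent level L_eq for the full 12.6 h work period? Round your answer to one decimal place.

L_eq = 10·log₁₀[(1/T)·Σ tᵢ·10^(Lᵢ/10)] with T = 12.6 h.
Σ tᵢ·10^(Lᵢ/10) = 2.5·10^(85.4/10) + 4.4·10^(81.2/10) + 5.7·10^(86.5/10) = 3.993e+09.
L_eq = 10·log₁₀(3.993e+09/12.6) = 85.01 dB.

85.0 dB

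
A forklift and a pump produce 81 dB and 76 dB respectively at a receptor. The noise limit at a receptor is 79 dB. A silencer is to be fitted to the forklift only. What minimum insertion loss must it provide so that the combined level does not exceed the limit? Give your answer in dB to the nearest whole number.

5 dB

Everything except the forklift sums to 10^(76/10) = 3.981e+07 in linear terms, 76.00 dB.
The limit corresponds to 10^(79/10) = 7.943e+07; subtracting the fixed part leaves 3.962e+07 for the forklift, i.e. 75.98 dB.
Required insertion loss = 81 − 75.98 = 5.02 dB.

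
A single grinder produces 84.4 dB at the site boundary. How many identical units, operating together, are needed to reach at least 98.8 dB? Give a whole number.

The shortfall is 98.8 − 84.4 = 14.4 dB, and N units add 10·log₁₀ N, so need 10·log₁₀ N ≥ 14.4.
N ≥ 10^(14.4/10) = 27.542, so N = 28.

28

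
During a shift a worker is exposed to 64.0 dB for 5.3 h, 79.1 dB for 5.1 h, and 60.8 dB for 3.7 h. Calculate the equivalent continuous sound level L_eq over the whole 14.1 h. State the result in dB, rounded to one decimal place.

Weight each interval's intensity by its duration and average over T = 14.1 h:
Σ tᵢ·10^(Lᵢ/10) = 5.3·10^(64.0/10) + 5.1·10^(79.1/10) + 3.7·10^(60.8/10) = 4.323e+08.
L_eq = 10·log₁₀(4.323e+08/14.1) = 74.87 dB.

74.9 dB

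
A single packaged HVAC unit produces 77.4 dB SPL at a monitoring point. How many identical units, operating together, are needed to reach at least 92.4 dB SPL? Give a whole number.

32

Need L₁ + 10·log₁₀ N ≥ 92.4, i.e. log₁₀ N ≥ 1.50.
N ≥ 10^(15.0/10) = 31.623, so N = 32.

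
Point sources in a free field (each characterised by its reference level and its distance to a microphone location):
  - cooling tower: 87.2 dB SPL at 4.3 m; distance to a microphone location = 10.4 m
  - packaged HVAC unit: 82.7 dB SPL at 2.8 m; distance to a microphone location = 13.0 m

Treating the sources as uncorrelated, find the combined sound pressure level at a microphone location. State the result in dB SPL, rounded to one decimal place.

Propagate each source to the receiver with L = L_ref − 20·log₁₀(r/r_ref), then add intensities.
cooling tower: 87.2 − 20·log₁₀(10.4/4.3) = 87.2 − 7.67 = 79.53 dB SPL.
packaged HVAC unit: 82.7 − 20·log₁₀(13.0/2.8) = 82.7 − 13.34 = 69.36 dB SPL.
Σ 10^(L/10) = 9.835e+07 → L_total = 10·log₁₀(9.835e+07) = 79.93 dB SPL.

79.9 dB SPL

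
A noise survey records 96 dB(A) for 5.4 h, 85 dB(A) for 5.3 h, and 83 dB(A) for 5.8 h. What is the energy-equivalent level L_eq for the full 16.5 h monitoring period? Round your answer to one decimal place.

L_eq = 10·log₁₀[(1/T)·Σ tᵢ·10^(Lᵢ/10)] with T = 16.5 h.
Σ tᵢ·10^(Lᵢ/10) = 5.4·10^(96/10) + 5.3·10^(85/10) + 5.8·10^(83/10) = 2.433e+10.
L_eq = 10·log₁₀(2.433e+10/16.5) = 91.69 dB(A).

91.7 dB(A)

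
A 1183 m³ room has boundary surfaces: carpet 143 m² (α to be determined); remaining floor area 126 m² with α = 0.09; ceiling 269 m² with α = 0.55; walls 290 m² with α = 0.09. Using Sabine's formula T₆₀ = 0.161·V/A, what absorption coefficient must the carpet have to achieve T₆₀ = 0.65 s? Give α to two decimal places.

0.75

From T₆₀ = 0.161·V/A, the target T₆₀ = 0.65 s needs A = 0.161·1183/0.65 = 293.02 m².
Absorption from the other surfaces = 126·0.09 + 269·0.55 + 290·0.09 = 185.39 m², so the carpet must supply 107.63 m² over 143 m².
α = 107.63/143 = 0.753.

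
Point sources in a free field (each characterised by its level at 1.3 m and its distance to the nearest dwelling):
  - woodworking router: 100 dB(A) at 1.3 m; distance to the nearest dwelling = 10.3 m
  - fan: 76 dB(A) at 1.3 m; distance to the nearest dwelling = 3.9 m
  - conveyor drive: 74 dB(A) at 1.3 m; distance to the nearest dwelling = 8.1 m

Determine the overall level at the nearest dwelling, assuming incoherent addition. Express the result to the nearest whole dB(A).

82 dB(A)

Apply inverse-square spreading to bring every level to the receiver, then sum 10^(L/10).
woodworking router: 100 − 20·log₁₀(10.3/1.3) = 100 − 17.98 = 82.02 dB(A).
fan: 76 − 20·log₁₀(3.9/1.3) = 76 − 9.54 = 66.46 dB(A).
conveyor drive: 74 − 20·log₁₀(8.1/1.3) = 74 − 15.89 = 58.11 dB(A).
Σ 10^(L/10) = 1.644e+08 → L_total = 10·log₁₀(1.644e+08) = 82.16 dB(A).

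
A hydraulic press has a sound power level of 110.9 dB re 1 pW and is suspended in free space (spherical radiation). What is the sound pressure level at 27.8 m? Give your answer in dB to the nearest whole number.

71 dB

Free-field spherical radiation: L_p = L_w − 10·log₁₀(4π·r²), r = 27.8 m.
4π·r² = 9712 m², 10·log₁₀ of that is 39.873 dB.
L_p = 110.9 − 39.873 = 71.03 dB.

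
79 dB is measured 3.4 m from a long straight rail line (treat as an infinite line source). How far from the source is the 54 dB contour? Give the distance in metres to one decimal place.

The 25.0 dB drop corresponds to a distance ratio of 10^(25.0/10) for a line source.
r₂ = 3.4·10^((79−54)/10) = 3.4·10^(25.0/10) = 1075.17 m.

1075.2 m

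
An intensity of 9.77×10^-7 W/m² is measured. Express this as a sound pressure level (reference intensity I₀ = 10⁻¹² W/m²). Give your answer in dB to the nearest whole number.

60 dB

L = 10·log₁₀(I/I₀) = 10·log₁₀(9.77×10^-7/10⁻¹²) = 10·log₁₀(9.77×10^5).
L = 10·(0.9899 + 5) = 59.90 dB.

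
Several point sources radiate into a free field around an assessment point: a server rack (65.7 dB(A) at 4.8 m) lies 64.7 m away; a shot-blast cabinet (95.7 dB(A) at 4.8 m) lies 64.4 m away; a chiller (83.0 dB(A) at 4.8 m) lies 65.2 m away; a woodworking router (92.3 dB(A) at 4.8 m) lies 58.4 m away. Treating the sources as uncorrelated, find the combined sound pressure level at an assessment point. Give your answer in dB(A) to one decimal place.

75.2 dB(A)

First find each source's level at the receiver (point-source: −20·log₁₀(r/r_ref)), then combine on an intensity basis.
server rack: 65.7 − 20·log₁₀(64.7/4.8) = 65.7 − 22.59 = 43.11 dB(A).
shot-blast cabinet: 95.7 − 20·log₁₀(64.4/4.8) = 95.7 − 22.55 = 73.15 dB(A).
chiller: 83.0 − 20·log₁₀(65.2/4.8) = 83.0 − 22.66 = 60.34 dB(A).
woodworking router: 92.3 − 20·log₁₀(58.4/4.8) = 92.3 − 21.70 = 70.60 dB(A).
Σ 10^(L/10) = 3.321e+07 → L_total = 10·log₁₀(3.321e+07) = 75.21 dB(A).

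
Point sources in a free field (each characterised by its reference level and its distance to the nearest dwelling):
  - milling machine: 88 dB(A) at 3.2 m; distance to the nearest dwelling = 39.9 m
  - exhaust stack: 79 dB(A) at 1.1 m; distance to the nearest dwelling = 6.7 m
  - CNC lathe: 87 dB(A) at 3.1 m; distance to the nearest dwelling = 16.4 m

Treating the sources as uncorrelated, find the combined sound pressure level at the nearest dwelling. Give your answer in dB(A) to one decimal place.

Apply inverse-square spreading to bring every level to the receiver, then sum 10^(L/10).
milling machine: 88 − 20·log₁₀(39.9/3.2) = 88 − 21.92 = 66.08 dB(A).
exhaust stack: 79 − 20·log₁₀(6.7/1.1) = 79 − 15.69 = 63.31 dB(A).
CNC lathe: 87 − 20·log₁₀(16.4/3.1) = 87 − 14.47 = 72.53 dB(A).
Σ 10^(L/10) = 2.411e+07 → L_total = 10·log₁₀(2.411e+07) = 73.82 dB(A).

73.8 dB(A)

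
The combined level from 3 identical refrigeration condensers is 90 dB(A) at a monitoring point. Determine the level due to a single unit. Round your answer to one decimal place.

85.2 dB(A)

3 equal contributions raise the level by 10·log₁₀ 3 = 4.771 dB, so each unit alone gives 90 − 4.771.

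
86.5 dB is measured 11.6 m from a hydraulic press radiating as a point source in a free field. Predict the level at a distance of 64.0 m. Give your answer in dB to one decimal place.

71.7 dB

Point-source attenuation: ΔL = 20·log₁₀(r₂/r₁) = 20·log₁₀(64.0/11.6) = 14.834 dB.
L₂ = 86.5 − 20·log₁₀(64.0/11.6) = 86.5 − 14.834 = 71.67 dB.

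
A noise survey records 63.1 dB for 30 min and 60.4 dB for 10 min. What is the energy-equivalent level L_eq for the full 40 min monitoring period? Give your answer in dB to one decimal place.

Weight each interval's intensity by its duration and average over T = 40 min:
Σ tᵢ·10^(Lᵢ/10) = 30·10^(63.1/10) + 10·10^(60.4/10) = 7.222e+07.
L_eq = 10·log₁₀(7.222e+07/40) = 62.57 dB.

62.6 dB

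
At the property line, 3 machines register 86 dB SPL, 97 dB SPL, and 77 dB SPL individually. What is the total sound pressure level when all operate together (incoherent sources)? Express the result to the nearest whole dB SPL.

97 dB SPL

For uncorrelated sources the intensities add, so convert each level to linear form, sum, and take 10·log₁₀ of the total.
Σ 10^(L/10) = 10^(86/10) + 10^(97/10) + 10^(77/10) = 5.460e+09.
L_total = 10·log₁₀(5.460e+09) = 97.37 dB SPL.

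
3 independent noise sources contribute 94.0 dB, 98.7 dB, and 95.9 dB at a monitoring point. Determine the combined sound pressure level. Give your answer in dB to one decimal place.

Incoherent sources combine by intensity addition: L_total = 10·log₁₀(Σ 10^(L_i/10)).
Σ 10^(L/10) = 10^(94.0/10) + 10^(98.7/10) + 10^(95.9/10) = 1.382e+10.
L_total = 10·log₁₀(1.382e+10) = 101.40 dB.

101.4 dB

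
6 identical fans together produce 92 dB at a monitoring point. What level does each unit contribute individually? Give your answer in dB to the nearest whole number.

For N identical incoherent sources L_total = L₁ + 10·log₁₀ N, so L₁ = 92 − 10·log₁₀(6) = 92 − 7.782.

84 dB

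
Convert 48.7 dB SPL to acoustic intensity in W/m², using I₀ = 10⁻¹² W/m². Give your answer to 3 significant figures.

7.41e-08 W/m²

I/I₀ = 10^(48.7/10) = 7.413e+04, so I = 7.413e+04 × 10⁻¹² W/m².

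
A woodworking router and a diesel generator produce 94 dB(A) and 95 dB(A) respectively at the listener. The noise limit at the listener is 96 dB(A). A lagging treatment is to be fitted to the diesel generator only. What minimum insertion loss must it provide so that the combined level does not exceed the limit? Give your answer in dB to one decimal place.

3.3 dB

The untreated sources together contribute 10^(94/10) = 2.512e+09, i.e. 94.00 dB(A).
The limit corresponds to 10^(96/10) = 3.981e+09; subtracting the fixed part leaves 1.469e+09 for the diesel generator, i.e. 91.67 dB(A).
So the diesel generator must be reduced from 95 to 91.67 dB(A): IL = 3.33 dB.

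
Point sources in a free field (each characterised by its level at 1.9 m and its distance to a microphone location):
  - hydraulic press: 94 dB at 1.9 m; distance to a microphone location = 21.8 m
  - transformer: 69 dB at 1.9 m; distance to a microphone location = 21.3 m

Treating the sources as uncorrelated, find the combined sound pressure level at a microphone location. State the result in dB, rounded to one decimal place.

72.8 dB

First find each source's level at the receiver (point-source: −20·log₁₀(r/r_ref)), then combine on an intensity basis.
hydraulic press: 94 − 20·log₁₀(21.8/1.9) = 94 − 21.19 = 72.81 dB.
transformer: 69 − 20·log₁₀(21.3/1.9) = 69 − 20.99 = 48.01 dB.
Σ 10^(L/10) = 1.914e+07 → L_total = 10·log₁₀(1.914e+07) = 72.82 dB.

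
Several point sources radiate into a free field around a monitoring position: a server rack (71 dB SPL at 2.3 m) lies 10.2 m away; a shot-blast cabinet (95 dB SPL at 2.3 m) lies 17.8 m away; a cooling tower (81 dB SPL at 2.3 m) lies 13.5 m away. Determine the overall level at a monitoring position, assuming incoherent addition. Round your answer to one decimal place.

Apply inverse-square spreading to bring every level to the receiver, then sum 10^(L/10).
server rack: 71 − 20·log₁₀(10.2/2.3) = 71 − 12.94 = 58.06 dB SPL.
shot-blast cabinet: 95 − 20·log₁₀(17.8/2.3) = 95 − 17.77 = 77.23 dB SPL.
cooling tower: 81 − 20·log₁₀(13.5/2.3) = 81 − 15.37 = 65.63 dB SPL.
Σ 10^(L/10) = 5.709e+07 → L_total = 10·log₁₀(5.709e+07) = 77.57 dB SPL.

77.6 dB SPL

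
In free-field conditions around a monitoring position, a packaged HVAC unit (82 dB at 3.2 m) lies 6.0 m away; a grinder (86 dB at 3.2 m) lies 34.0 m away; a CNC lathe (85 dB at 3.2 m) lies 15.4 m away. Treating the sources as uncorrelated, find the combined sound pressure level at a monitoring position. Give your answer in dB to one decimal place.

Propagate each source to the receiver with L = L_ref − 20·log₁₀(r/r_ref), then add intensities.
packaged HVAC unit: 82 − 20·log₁₀(6.0/3.2) = 82 − 5.46 = 76.54 dB.
grinder: 86 − 20·log₁₀(34.0/3.2) = 86 − 20.53 = 65.47 dB.
CNC lathe: 85 − 20·log₁₀(15.4/3.2) = 85 − 13.65 = 71.35 dB.
Σ 10^(L/10) = 6.226e+07 → L_total = 10·log₁₀(6.226e+07) = 77.94 dB.

77.9 dB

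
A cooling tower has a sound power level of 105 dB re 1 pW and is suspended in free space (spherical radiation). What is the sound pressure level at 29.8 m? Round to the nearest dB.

65 dB

Free-field spherical radiation: L_p = L_w − 10·log₁₀(4π·r²), r = 29.8 m.
4π·r² = 1.116e+04 m², 10·log₁₀ of that is 40.476 dB.
L_p = 105 − 40.476 = 64.52 dB.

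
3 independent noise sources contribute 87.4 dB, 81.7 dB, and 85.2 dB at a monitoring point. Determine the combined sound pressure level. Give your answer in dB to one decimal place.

Incoherent sources combine by intensity addition: L_total = 10·log₁₀(Σ 10^(L_i/10)).
Σ 10^(L/10) = 10^(87.4/10) + 10^(81.7/10) + 10^(85.2/10) = 1.029e+09.
L_total = 10·log₁₀(1.029e+09) = 90.12 dB.

90.1 dB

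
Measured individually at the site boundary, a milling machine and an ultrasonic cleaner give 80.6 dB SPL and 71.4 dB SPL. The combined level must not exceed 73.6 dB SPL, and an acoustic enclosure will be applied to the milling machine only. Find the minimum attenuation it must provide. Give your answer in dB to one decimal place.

Everything except the milling machine sums to 10^(71.4/10) = 1.380e+07 in linear terms, 71.40 dB SPL.
The limit corresponds to 10^(73.6/10) = 2.291e+07; subtracting the fixed part leaves 9.105e+06 for the milling machine, i.e. 69.59 dB SPL.
So the milling machine must be reduced from 80.6 to 69.59 dB SPL: IL = 11.01 dB.

11.0 dB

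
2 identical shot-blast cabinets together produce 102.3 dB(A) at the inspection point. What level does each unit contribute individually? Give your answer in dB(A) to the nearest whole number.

99 dB(A)

Dividing the total intensity by 2 lowers the level by 10·log₁₀ 2 = 3.010 dB: L₁ = 102.3 − 3.010.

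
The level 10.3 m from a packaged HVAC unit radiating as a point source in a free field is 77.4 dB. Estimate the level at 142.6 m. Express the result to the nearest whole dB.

Spherical spreading from a point source gives a 20·log₁₀(r₂/r₁) drop.
L₂ = 77.4 − 20·log₁₀(142.6/10.3) = 77.4 − 22.826 = 54.57 dB.

55 dB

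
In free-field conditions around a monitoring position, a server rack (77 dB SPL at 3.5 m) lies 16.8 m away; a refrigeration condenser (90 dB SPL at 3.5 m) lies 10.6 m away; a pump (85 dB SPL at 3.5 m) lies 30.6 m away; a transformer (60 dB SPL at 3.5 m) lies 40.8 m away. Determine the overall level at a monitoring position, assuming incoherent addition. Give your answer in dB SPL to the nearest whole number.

81 dB SPL

First find each source's level at the receiver (point-source: −20·log₁₀(r/r_ref)), then combine on an intensity basis.
server rack: 77 − 20·log₁₀(16.8/3.5) = 77 − 13.62 = 63.38 dB SPL.
refrigeration condenser: 90 − 20·log₁₀(10.6/3.5) = 90 − 9.62 = 80.38 dB SPL.
pump: 85 − 20·log₁₀(30.6/3.5) = 85 − 18.83 = 66.17 dB SPL.
transformer: 60 − 20·log₁₀(40.8/3.5) = 60 − 21.33 = 38.67 dB SPL.
Σ 10^(L/10) = 1.153e+08 → L_total = 10·log₁₀(1.153e+08) = 80.62 dB SPL.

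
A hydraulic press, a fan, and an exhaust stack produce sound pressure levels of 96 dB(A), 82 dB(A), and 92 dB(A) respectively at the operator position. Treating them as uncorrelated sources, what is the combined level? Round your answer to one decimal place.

For uncorrelated sources the intensities add, so convert each level to linear form, sum, and take 10·log₁₀ of the total.
Σ 10^(L/10) = 10^(96/10) + 10^(82/10) + 10^(92/10) = 5.724e+09.
L_total = 10·log₁₀(5.724e+09) = 97.58 dB(A).

97.6 dB(A)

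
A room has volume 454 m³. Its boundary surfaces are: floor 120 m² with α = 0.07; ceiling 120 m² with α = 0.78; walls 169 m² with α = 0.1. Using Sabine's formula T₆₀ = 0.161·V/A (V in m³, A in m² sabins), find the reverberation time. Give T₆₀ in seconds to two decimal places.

Summing Sᵢαᵢ: 120·0.07 + 120·0.78 + 169·0.1 = 118.90 m².
T₆₀ = 0.161 × 454 / 118.90 = 0.615 s.

0.61 s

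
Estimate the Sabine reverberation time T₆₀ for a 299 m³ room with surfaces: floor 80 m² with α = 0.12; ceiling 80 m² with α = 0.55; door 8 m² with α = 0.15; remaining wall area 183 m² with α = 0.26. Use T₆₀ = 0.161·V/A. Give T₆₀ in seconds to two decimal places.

0.47 s

Total absorption A = 80·0.12 + 80·0.55 + 8·0.15 + 183·0.26 = 102.38 m² sabins.
T₆₀ = 0.161·V/A = 0.161·299/102.38 = 0.470 s.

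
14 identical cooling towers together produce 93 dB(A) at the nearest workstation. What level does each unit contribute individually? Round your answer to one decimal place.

For N identical incoherent sources L_total = L₁ + 10·log₁₀ N, so L₁ = 93 − 10·log₁₀(14) = 93 − 11.461.

81.5 dB(A)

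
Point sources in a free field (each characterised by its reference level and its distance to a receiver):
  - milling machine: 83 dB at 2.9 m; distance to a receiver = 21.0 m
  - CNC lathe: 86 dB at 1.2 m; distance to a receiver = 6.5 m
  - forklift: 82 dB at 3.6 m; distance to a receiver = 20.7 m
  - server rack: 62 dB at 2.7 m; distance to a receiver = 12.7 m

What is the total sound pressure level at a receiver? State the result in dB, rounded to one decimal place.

73.5 dB

Propagate each source to the receiver with L = L_ref − 20·log₁₀(r/r_ref), then add intensities.
milling machine: 83 − 20·log₁₀(21.0/2.9) = 83 − 17.20 = 65.80 dB.
CNC lathe: 86 − 20·log₁₀(6.5/1.2) = 86 − 14.67 = 71.33 dB.
forklift: 82 − 20·log₁₀(20.7/3.6) = 82 − 15.19 = 66.81 dB.
server rack: 62 − 20·log₁₀(12.7/2.7) = 62 − 13.45 = 48.55 dB.
Σ 10^(L/10) = 2.224e+07 → L_total = 10·log₁₀(2.224e+07) = 73.47 dB.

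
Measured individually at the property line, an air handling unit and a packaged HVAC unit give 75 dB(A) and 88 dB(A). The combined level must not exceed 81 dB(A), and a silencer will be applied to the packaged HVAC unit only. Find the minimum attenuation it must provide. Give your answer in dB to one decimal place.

Everything except the packaged HVAC unit sums to 10^(75/10) = 3.162e+07 in linear terms, 75.00 dB(A).
The limit corresponds to 10^(81/10) = 1.259e+08; subtracting the fixed part leaves 9.427e+07 for the packaged HVAC unit, i.e. 79.74 dB(A).
So the packaged HVAC unit must be reduced from 88 to 79.74 dB(A): IL = 8.26 dB.

8.3 dB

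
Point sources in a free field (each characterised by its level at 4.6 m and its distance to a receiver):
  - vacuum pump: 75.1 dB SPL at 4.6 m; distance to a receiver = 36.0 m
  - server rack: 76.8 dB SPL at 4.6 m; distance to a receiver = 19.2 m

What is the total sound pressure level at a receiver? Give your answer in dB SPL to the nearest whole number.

Propagate each source to the receiver with L = L_ref − 20·log₁₀(r/r_ref), then add intensities.
vacuum pump: 75.1 − 20·log₁₀(36.0/4.6) = 75.1 − 17.87 = 57.23 dB SPL.
server rack: 76.8 − 20·log₁₀(19.2/4.6) = 76.8 − 12.41 = 64.39 dB SPL.
Σ 10^(L/10) = 3.276e+06 → L_total = 10·log₁₀(3.276e+06) = 65.15 dB SPL.

65 dB SPL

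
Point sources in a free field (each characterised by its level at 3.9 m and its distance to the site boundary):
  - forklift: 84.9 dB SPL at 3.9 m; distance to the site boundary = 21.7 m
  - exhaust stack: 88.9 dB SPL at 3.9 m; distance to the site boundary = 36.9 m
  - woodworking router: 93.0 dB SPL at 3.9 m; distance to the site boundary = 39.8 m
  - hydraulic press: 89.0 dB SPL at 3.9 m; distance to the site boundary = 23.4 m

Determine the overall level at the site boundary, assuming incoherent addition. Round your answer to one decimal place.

First find each source's level at the receiver (point-source: −20·log₁₀(r/r_ref)), then combine on an intensity basis.
forklift: 84.9 − 20·log₁₀(21.7/3.9) = 84.9 − 14.91 = 69.99 dB SPL.
exhaust stack: 88.9 − 20·log₁₀(36.9/3.9) = 88.9 − 19.52 = 69.38 dB SPL.
woodworking router: 93.0 − 20·log₁₀(39.8/3.9) = 93.0 − 20.18 = 72.82 dB SPL.
hydraulic press: 89.0 − 20·log₁₀(23.4/3.9) = 89.0 − 15.56 = 73.44 dB SPL.
Σ 10^(L/10) = 5.988e+07 → L_total = 10·log₁₀(5.988e+07) = 77.77 dB SPL.

77.8 dB SPL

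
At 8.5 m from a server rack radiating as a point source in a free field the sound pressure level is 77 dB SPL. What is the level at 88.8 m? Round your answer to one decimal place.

Spherical spreading from a point source gives a 20·log₁₀(r₂/r₁) drop.
L₂ = 77 − 20·log₁₀(88.8/8.5) = 77 − 20.380 = 56.62 dB SPL.

56.6 dB SPL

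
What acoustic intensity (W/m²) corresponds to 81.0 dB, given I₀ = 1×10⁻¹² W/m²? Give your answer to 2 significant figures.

I/I₀ = 10^(81.0/10) = 1.259e+08, so I = 1.259e+08 × 10⁻¹² W/m².

0.00013 W/m²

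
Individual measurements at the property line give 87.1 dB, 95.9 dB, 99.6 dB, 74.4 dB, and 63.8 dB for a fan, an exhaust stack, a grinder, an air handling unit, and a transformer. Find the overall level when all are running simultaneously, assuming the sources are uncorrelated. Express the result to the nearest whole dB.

101 dB

Incoherent sources combine by intensity addition: L_total = 10·log₁₀(Σ 10^(L_i/10)).
Σ 10^(L/10) = 10^(87.1/10) + 10^(95.9/10) + 10^(99.6/10) + 10^(74.4/10) + 10^(63.8/10) = 1.355e+10.
L_total = 10·log₁₀(1.355e+10) = 101.32 dB.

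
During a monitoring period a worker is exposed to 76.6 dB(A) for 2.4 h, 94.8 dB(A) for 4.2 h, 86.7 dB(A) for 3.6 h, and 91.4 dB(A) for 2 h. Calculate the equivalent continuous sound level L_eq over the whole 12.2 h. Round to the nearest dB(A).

The energy average is taken in the linear domain: L_eq = 10·log₁₀[(Σ tᵢ·10^(Lᵢ/10))/T], T = 12.2 h.
Σ tᵢ·10^(Lᵢ/10) = 2.4·10^(76.6/10) + 4.2·10^(94.8/10) + 3.6·10^(86.7/10) + 2·10^(91.4/10) = 1.724e+10.
L_eq = 10·log₁₀(1.724e+10/12.2) = 91.50 dB(A).

92 dB(A)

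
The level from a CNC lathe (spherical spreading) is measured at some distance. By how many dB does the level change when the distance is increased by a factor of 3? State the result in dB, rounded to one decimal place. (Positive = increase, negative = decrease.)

A point source loses 6 dB per doubling of distance; generally ΔL = −20·log₁₀(r₂/r₁).
ΔL = −20·log₁₀(3) = -9.54 dB.

-9.5 dB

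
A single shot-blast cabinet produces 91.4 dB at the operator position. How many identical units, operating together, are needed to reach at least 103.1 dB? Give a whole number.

15

N identical sources give L₁ + 10·log₁₀ N, so require 10·log₁₀ N ≥ 103.1 − 91.4 = 11.7 dB.
N ≥ 10^(11.7/10) = 14.791, so N = 15.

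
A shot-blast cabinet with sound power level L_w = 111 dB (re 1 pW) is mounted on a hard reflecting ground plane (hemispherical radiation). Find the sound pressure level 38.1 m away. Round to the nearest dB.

71 dB

L_p = L_w − 10·log₁₀(2π·r²) with r = 38.1 m.
2π·r² = 9121 m², 10·log₁₀ of that is 39.600 dB.
L_p = 111 − 39.600 = 71.40 dB.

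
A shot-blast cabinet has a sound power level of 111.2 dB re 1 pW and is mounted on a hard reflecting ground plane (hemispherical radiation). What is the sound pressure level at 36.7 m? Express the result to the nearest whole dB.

The power spreads over a hemisphere of area 2π·r², so L_p = L_w − 10·log₁₀(2π·r²).
2π·r² = 8463 m², 10·log₁₀ of that is 39.275 dB.
L_p = 111.2 − 39.275 = 71.92 dB.

72 dB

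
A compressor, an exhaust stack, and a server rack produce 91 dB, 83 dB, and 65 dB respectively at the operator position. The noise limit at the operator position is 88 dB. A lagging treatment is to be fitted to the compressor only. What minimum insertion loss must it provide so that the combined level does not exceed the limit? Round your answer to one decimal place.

4.7 dB

Everything except the compressor sums to 10^(83/10) + 10^(65/10) = 2.027e+08 in linear terms, 83.07 dB.
The limit corresponds to 10^(88/10) = 6.310e+08; subtracting the fixed part leaves 4.283e+08 for the compressor, i.e. 86.32 dB.
Required insertion loss = 91 − 86.32 = 4.68 dB.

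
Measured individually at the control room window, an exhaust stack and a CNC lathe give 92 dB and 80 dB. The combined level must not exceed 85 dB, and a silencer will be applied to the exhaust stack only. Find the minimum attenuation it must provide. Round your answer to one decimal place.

The untreated sources together contribute 10^(80/10) = 1.000e+08, i.e. 80.00 dB.
The limit corresponds to 10^(85/10) = 3.162e+08; subtracting the fixed part leaves 2.162e+08 for the exhaust stack, i.e. 83.35 dB.
Required insertion loss = 92 − 83.35 = 8.65 dB.

8.7 dB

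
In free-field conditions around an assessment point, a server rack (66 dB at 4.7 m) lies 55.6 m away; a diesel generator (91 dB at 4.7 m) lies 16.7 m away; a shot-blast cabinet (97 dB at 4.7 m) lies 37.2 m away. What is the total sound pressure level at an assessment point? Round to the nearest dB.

Propagate each source to the receiver with L = L_ref − 20·log₁₀(r/r_ref), then add intensities.
server rack: 66 − 20·log₁₀(55.6/4.7) = 66 − 21.46 = 44.54 dB.
diesel generator: 91 − 20·log₁₀(16.7/4.7) = 91 − 11.01 = 79.99 dB.
shot-blast cabinet: 97 − 20·log₁₀(37.2/4.7) = 97 − 17.97 = 79.03 dB.
Σ 10^(L/10) = 1.797e+08 → L_total = 10·log₁₀(1.797e+08) = 82.55 dB.

83 dB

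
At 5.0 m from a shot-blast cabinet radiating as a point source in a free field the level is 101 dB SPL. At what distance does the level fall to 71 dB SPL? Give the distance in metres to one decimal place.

158.1 m

For a point source L₁ − L₂ = 20·log₁₀(r₂/r₁), so r₂ = r₁·10^((L₁−L₂)/20).
r₂ = 5.0·10^((101−71)/20) = 5.0·10^(30.0/20) = 158.11 m.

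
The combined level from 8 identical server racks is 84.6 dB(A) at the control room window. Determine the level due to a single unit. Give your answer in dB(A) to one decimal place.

8 equal contributions raise the level by 10·log₁₀ 8 = 9.031 dB, so each unit alone gives 84.6 − 9.031.

75.6 dB(A)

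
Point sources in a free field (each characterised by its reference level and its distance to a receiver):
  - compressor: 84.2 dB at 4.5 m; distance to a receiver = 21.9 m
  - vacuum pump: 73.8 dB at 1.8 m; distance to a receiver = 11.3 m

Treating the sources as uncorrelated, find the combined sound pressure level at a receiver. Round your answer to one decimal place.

Propagate each source to the receiver with L = L_ref − 20·log₁₀(r/r_ref), then add intensities.
compressor: 84.2 − 20·log₁₀(21.9/4.5) = 84.2 − 13.74 = 70.46 dB.
vacuum pump: 73.8 − 20·log₁₀(11.3/1.8) = 73.8 − 15.96 = 57.84 dB.
Σ 10^(L/10) = 1.171e+07 → L_total = 10·log₁₀(1.171e+07) = 70.69 dB.

70.7 dB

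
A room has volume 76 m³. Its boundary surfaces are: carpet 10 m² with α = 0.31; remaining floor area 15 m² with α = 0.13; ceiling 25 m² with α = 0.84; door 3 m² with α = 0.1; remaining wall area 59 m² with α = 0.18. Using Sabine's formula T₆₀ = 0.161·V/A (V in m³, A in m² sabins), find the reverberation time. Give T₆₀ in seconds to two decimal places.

Total absorption A = 10·0.31 + 15·0.13 + 25·0.84 + 3·0.1 + 59·0.18 = 36.97 m² sabins.
T₆₀ = 0.161·V/A = 0.161·76/36.97 = 0.331 s.

0.33 s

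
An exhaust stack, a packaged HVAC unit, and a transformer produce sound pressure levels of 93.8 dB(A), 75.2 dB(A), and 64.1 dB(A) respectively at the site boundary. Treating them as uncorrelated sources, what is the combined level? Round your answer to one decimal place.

93.9 dB(A)

Incoherent sources combine by intensity addition: L_total = 10·log₁₀(Σ 10^(L_i/10)).
Σ 10^(L/10) = 10^(93.8/10) + 10^(75.2/10) + 10^(64.1/10) = 2.435e+09.
L_total = 10·log₁₀(2.435e+09) = 93.86 dB(A).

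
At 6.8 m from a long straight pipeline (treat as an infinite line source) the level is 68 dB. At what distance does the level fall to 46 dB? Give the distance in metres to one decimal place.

For a line source L₁ − L₂ = 10·log₁₀(r₂/r₁), so r₂ = r₁·10^((L₁−L₂)/10).
r₂ = 6.8·10^((68−46)/10) = 6.8·10^(22.0/10) = 1077.73 m.

1077.7 m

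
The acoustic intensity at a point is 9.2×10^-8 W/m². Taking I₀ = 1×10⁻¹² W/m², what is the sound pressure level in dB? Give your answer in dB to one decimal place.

49.6 dB

Dividing by I₀ shifts the exponent by 12: I/I₀ = 9.2×10^4.
L = 10·(0.9638 + 4) = 49.64 dB.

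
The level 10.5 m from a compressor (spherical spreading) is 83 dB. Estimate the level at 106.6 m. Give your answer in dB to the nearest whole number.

63 dB

For a point source, L₂ = L₁ − 20·log₁₀(r₂/r₁).
L₂ = 83 − 20·log₁₀(106.6/10.5) = 83 − 20.131 = 62.87 dB.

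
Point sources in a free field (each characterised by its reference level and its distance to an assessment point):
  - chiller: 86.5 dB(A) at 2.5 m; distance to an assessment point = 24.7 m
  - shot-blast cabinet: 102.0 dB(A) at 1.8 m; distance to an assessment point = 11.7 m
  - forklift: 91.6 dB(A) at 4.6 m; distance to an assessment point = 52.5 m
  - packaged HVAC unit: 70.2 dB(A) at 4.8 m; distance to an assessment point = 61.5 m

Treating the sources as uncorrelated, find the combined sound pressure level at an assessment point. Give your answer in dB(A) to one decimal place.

Apply inverse-square spreading to bring every level to the receiver, then sum 10^(L/10).
chiller: 86.5 − 20·log₁₀(24.7/2.5) = 86.5 − 19.90 = 66.60 dB(A).
shot-blast cabinet: 102.0 − 20·log₁₀(11.7/1.8) = 102.0 − 16.26 = 85.74 dB(A).
forklift: 91.6 − 20·log₁₀(52.5/4.6) = 91.6 − 21.15 = 70.45 dB(A).
packaged HVAC unit: 70.2 − 20·log₁₀(61.5/4.8) = 70.2 − 22.15 = 48.05 dB(A).
Σ 10^(L/10) = 3.909e+08 → L_total = 10·log₁₀(3.909e+08) = 85.92 dB(A).

85.9 dB(A)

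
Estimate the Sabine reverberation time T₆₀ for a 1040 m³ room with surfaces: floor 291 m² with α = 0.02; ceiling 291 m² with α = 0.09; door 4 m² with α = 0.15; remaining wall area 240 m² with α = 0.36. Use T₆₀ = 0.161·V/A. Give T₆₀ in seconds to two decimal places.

1.41 s

Total absorption A = 291·0.02 + 291·0.09 + 4·0.15 + 240·0.36 = 119.01 m² sabins.
T₆₀ = 0.161 × 1040 / 119.01 = 1.407 s.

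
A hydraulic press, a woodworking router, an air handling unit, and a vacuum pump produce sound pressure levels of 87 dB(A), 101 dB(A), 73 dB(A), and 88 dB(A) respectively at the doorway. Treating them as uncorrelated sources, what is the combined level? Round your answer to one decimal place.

Incoherent sources combine by intensity addition: L_total = 10·log₁₀(Σ 10^(L_i/10)).
Σ 10^(L/10) = 10^(87/10) + 10^(101/10) + 10^(73/10) + 10^(88/10) = 1.374e+10.
L_total = 10·log₁₀(1.374e+10) = 101.38 dB(A).

101.4 dB(A)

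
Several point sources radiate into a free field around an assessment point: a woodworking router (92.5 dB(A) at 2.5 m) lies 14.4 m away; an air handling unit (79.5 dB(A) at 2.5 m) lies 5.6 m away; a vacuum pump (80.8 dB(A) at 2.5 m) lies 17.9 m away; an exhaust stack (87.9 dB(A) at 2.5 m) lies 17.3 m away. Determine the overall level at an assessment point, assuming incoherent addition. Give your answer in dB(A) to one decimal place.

First find each source's level at the receiver (point-source: −20·log₁₀(r/r_ref)), then combine on an intensity basis.
woodworking router: 92.5 − 20·log₁₀(14.4/2.5) = 92.5 − 15.21 = 77.29 dB(A).
air handling unit: 79.5 − 20·log₁₀(5.6/2.5) = 79.5 − 7.00 = 72.50 dB(A).
vacuum pump: 80.8 − 20·log₁₀(17.9/2.5) = 80.8 − 17.10 = 63.70 dB(A).
exhaust stack: 87.9 − 20·log₁₀(17.3/2.5) = 87.9 − 16.80 = 71.10 dB(A).
Σ 10^(L/10) = 8.658e+07 → L_total = 10·log₁₀(8.658e+07) = 79.37 dB(A).

79.4 dB(A)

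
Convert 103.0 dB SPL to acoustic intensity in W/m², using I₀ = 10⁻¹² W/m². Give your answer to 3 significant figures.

I/I₀ = 10^(103.0/10) = 1.995e+10, so I = 1.995e+10 × 10⁻¹² W/m².

0.0200 W/m²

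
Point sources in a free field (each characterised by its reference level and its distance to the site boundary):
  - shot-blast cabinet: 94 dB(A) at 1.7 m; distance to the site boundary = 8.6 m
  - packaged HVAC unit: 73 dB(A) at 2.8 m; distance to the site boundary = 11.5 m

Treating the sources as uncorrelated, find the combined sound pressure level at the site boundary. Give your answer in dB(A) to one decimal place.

80.0 dB(A)

Apply inverse-square spreading to bring every level to the receiver, then sum 10^(L/10).
shot-blast cabinet: 94 − 20·log₁₀(8.6/1.7) = 94 − 14.08 = 79.92 dB(A).
packaged HVAC unit: 73 − 20·log₁₀(11.5/2.8) = 73 − 12.27 = 60.73 dB(A).
Σ 10^(L/10) = 9.934e+07 → L_total = 10·log₁₀(9.934e+07) = 79.97 dB(A).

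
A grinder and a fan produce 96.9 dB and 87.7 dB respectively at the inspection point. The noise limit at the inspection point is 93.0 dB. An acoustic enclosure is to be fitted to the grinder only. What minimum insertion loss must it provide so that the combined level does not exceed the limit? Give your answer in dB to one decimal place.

Fixed contribution from the other source: Σ 10^(L/10) = 10^(87.7/10) = 5.888e+08 (87.70 dB).
The limit corresponds to 10^(93.0/10) = 1.995e+09; subtracting the fixed part leaves 1.406e+09 for the grinder, i.e. 91.48 dB.
So the grinder must be reduced from 96.9 to 91.48 dB: IL = 5.42 dB.

5.4 dB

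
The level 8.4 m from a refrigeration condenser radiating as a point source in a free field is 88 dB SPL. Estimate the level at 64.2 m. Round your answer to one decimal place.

Spherical spreading from a point source gives a 20·log₁₀(r₂/r₁) drop.
L₂ = 88 − 20·log₁₀(64.2/8.4) = 88 − 17.665 = 70.33 dB SPL.

70.3 dB SPL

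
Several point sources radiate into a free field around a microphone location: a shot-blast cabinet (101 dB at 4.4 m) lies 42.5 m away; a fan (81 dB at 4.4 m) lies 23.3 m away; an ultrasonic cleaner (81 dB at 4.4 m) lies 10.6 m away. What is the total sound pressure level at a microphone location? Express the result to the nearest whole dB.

Apply inverse-square spreading to bring every level to the receiver, then sum 10^(L/10).
shot-blast cabinet: 101 − 20·log₁₀(42.5/4.4) = 101 − 19.70 = 81.30 dB.
fan: 81 − 20·log₁₀(23.3/4.4) = 81 − 14.48 = 66.52 dB.
ultrasonic cleaner: 81 − 20·log₁₀(10.6/4.4) = 81 − 7.64 = 73.36 dB.
Σ 10^(L/10) = 1.611e+08 → L_total = 10·log₁₀(1.611e+08) = 82.07 dB.

82 dB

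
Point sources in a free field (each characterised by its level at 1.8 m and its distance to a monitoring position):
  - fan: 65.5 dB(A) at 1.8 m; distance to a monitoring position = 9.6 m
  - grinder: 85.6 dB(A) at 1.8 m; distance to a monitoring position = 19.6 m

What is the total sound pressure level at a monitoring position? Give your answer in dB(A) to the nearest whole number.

65 dB(A)

First find each source's level at the receiver (point-source: −20·log₁₀(r/r_ref)), then combine on an intensity basis.
fan: 65.5 − 20·log₁₀(9.6/1.8) = 65.5 − 14.54 = 50.96 dB(A).
grinder: 85.6 − 20·log₁₀(19.6/1.8) = 85.6 − 20.74 = 64.86 dB(A).
Σ 10^(L/10) = 3.187e+06 → L_total = 10·log₁₀(3.187e+06) = 65.03 dB(A).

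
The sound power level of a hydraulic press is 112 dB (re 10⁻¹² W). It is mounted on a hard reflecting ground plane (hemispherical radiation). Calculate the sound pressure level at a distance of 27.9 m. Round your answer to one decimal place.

The power spreads over a hemisphere of area 2π·r², so L_p = L_w − 10·log₁₀(2π·r²).
2π·r² = 4891 m², 10·log₁₀ of that is 36.894 dB.
L_p = 112 − 36.894 = 75.11 dB.

75.1 dB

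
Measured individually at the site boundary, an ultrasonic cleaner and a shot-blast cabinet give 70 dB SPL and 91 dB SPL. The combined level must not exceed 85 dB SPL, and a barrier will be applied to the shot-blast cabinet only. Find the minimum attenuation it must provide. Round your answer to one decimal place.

6.1 dB

The untreated sources together contribute 10^(70/10) = 1.000e+07, i.e. 70.00 dB SPL.
To meet 85 dB SPL overall, the treated shot-blast cabinet may contribute at most 10^(85/10) − 1.000e+07 = 3.062e+08, i.e. 84.86 dB SPL.
So the shot-blast cabinet must be reduced from 91 to 84.86 dB SPL: IL = 6.14 dB.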